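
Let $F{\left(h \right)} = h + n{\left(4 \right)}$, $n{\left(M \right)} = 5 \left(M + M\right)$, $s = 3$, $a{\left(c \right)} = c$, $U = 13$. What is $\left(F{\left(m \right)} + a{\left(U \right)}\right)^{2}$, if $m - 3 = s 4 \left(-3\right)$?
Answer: $400$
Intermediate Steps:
$m = -33$ ($m = 3 + 3 \cdot 4 \left(-3\right) = 3 + 12 \left(-3\right) = 3 - 36 = -33$)
$n{\left(M \right)} = 10 M$ ($n{\left(M \right)} = 5 \cdot 2 M = 10 M$)
$F{\left(h \right)} = 40 + h$ ($F{\left(h \right)} = h + 10 \cdot 4 = h + 40 = 40 + h$)
$\left(F{\left(m \right)} + a{\left(U \right)}\right)^{2} = \left(\left(40 - 33\right) + 13\right)^{2} = \left(7 + 13\right)^{2} = 20^{2} = 400$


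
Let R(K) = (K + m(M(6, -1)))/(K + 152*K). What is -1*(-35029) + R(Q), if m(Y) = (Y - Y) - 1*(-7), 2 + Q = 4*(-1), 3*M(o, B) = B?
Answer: 32156621/918 ≈ 35029.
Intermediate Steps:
M(o, B) = B/3
Q = -6 (Q = -2 + 4*(-1) = -2 - 4 = -6)
m(Y) = 7 (m(Y) = 0 + 7 = 7)
R(K) = (7 + K)/(153*K) (R(K) = (K + 7)/(K + 152*K) = (7 + K)/((153*K)) = (7 + K)*(1/(153*K)) = (7 + K)/(153*K))
-1*(-35029) + R(Q) = -1*(-35029) + (1/153)*(7 - 6)/(-6) = 35029 + (1/153)*(-⅙)*1 = 35029 - 1/918 = 32156621/918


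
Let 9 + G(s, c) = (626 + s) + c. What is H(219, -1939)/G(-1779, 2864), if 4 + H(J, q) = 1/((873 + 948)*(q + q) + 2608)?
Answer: -28236921/12014809460 ≈ -0.0023502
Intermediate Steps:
G(s, c) = 617 + c + s (G(s, c) = -9 + ((626 + s) + c) = -9 + (626 + c + s) = 617 + c + s)
H(J, q) = -4 + 1/(2608 + 3642*q) (H(J, q) = -4 + 1/((873 + 948)*(q + q) + 2608) = -4 + 1/(1821*(2*q) + 2608) = -4 + 1/(3642*q + 2608) = -4 + 1/(2608 + 3642*q))
H(219, -1939)/G(-1779, 2864) = (3*(-3477 - 4856*(-1939))/(2*(1304 + 1821*(-1939))))/(617 + 2864 - 1779) = (3*(-3477 + 9415784)/(2*(1304 - 3530919)))/1702 = ((3/2)*9412307/(-3529615))*(1/1702) = ((3/2)*(-1/3529615)*9412307)*(1/1702) = -28236921/7059230*1/1702 = -28236921/12014809460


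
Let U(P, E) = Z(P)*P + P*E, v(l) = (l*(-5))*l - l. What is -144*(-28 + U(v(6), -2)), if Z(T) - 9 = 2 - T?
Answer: 5226912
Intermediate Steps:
Z(T) = 11 - T (Z(T) = 9 + (2 - T) = 11 - T)
v(l) = -l - 5*l² (v(l) = (-5*l)*l - l = -5*l² - l = -l - 5*l²)
U(P, E) = E*P + P*(11 - P) (U(P, E) = (11 - P)*P + P*E = P*(11 - P) + E*P = E*P + P*(11 - P))
-144*(-28 + U(v(6), -2)) = -144*(-28 + (-1*6*(1 + 5*6))*(11 - 2 - (-1)*6*(1 + 5*6))) = -144*(-28 + (-1*6*(1 + 30))*(11 - 2 - (-1)*6*(1 + 30))) = -144*(-28 + (-1*6*31)*(11 - 2 - (-1)*6*31)) = -144*(-28 - 186*(11 - 2 - 1*(-186))) = -144*(-28 - 186*(11 - 2 + 186)) = -144*(-28 - 186*195) = -144*(-28 - 36270) = -144*(-36298) = 5226912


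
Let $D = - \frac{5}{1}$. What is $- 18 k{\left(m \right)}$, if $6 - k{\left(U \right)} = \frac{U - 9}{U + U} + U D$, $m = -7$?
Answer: $\frac{3798}{7} \approx 542.57$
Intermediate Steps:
$D = -5$ ($D = \left(-5\right) 1 = -5$)
$k{\left(U \right)} = 6 + 5 U - \frac{-9 + U}{2 U}$ ($k{\left(U \right)} = 6 - \left(\frac{U - 9}{U + U} + U \left(-5\right)\right) = 6 - \left(\frac{U - 9}{2 U} - 5 U\right) = 6 - \left(\left(U - 9\right) \frac{1}{2 U} - 5 U\right) = 6 - \left(\left(-9 + U\right) \frac{1}{2 U} - 5 U\right) = 6 - \left(\frac{-9 + U}{2 U} - 5 U\right) = 6 - \left(- 5 U + \frac{-9 + U}{2 U}\right) = 6 + \left(5 U - \frac{-9 + U}{2 U}\right) = 6 + 5 U - \frac{-9 + U}{2 U}$)
$- 18 k{\left(m \right)} = - 18 \frac{9 - 7 \left(11 + 10 \left(-7\right)\right)}{2 \left(-7\right)} = - 18 \cdot \frac{1}{2} \left(- \frac{1}{7}\right) \left(9 - 7 \left(11 - 70\right)\right) = - 18 \cdot \frac{1}{2} \left(- \frac{1}{7}\right) \left(9 - -413\right) = - 18 \cdot \frac{1}{2} \left(- \frac{1}{7}\right) \left(9 + 413\right) = - 18 \cdot \frac{1}{2} \left(- \frac{1}{7}\right) 422 = \left(-18\right) \left(- \frac{211}{7}\right) = \frac{3798}{7}$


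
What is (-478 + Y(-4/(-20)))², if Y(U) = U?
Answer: 5707321/25 ≈ 2.2829e+5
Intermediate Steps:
(-478 + Y(-4/(-20)))² = (-478 - 4/(-20))² = (-478 - 4*(-1/20))² = (-478 + ⅕)² = (-2389/5)² = 5707321/25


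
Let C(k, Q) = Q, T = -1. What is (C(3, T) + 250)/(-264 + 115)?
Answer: -249/149 ≈ -1.6711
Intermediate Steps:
(C(3, T) + 250)/(-264 + 115) = (-1 + 250)/(-264 + 115) = 249/(-149) = 249*(-1/149) = -249/149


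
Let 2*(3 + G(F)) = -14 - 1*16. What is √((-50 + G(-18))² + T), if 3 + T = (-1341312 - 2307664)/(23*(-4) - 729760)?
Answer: √154012231748121/182463 ≈ 68.015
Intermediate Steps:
G(F) = -18 (G(F) = -3 + (-14 - 1*16)/2 = -3 + (-14 - 16)/2 = -3 + (½)*(-30) = -3 - 15 = -18)
T = 364855/182463 (T = -3 + (-1341312 - 2307664)/(23*(-4) - 729760) = -3 - 3648976/(-92 - 729760) = -3 - 3648976/(-729852) = -3 - 3648976*(-1/729852) = -3 + 912244/182463 = 364855/182463 ≈ 1.9996)
√((-50 + G(-18))² + T) = √((-50 - 18)² + 364855/182463) = √((-68)² + 364855/182463) = √(4624 + 364855/182463) = √(844073767/182463) = √154012231748121/182463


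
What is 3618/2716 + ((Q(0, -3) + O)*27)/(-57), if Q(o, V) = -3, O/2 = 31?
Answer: -686727/25802 ≈ -26.615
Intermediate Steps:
O = 62 (O = 2*31 = 62)
3618/2716 + ((Q(0, -3) + O)*27)/(-57) = 3618/2716 + ((-3 + 62)*27)/(-57) = 3618*(1/2716) + (59*27)*(-1/57) = 1809/1358 + 1593*(-1/57) = 1809/1358 - 531/19 = -686727/25802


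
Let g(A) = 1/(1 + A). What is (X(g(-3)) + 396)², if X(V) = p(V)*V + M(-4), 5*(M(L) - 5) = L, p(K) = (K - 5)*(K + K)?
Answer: 63186601/400 ≈ 1.5797e+5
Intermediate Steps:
p(K) = 2*K*(-5 + K) (p(K) = (-5 + K)*(2*K) = 2*K*(-5 + K))
M(L) = 5 + L/5
X(V) = 21/5 + 2*V²*(-5 + V) (X(V) = (2*V*(-5 + V))*V + (5 + (⅕)*(-4)) = 2*V²*(-5 + V) + (5 - ⅘) = 2*V²*(-5 + V) + 21/5 = 21/5 + 2*V²*(-5 + V))
(X(g(-3)) + 396)² = ((21/5 + 2*(1/(1 - 3))²*(-5 + 1/(1 - 3))) + 396)² = ((21/5 + 2*(1/(-2))²*(-5 + 1/(-2))) + 396)² = ((21/5 + 2*(-½)²*(-5 - ½)) + 396)² = ((21/5 + 2*(¼)*(-11/2)) + 396)² = ((21/5 - 11/4) + 396)² = (29/20 + 396)² = (7949/20)² = 63186601/400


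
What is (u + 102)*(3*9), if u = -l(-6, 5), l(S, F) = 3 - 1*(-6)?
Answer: 2511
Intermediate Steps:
l(S, F) = 9 (l(S, F) = 3 + 6 = 9)
u = -9 (u = -1*9 = -9)
(u + 102)*(3*9) = (-9 + 102)*(3*9) = 93*27 = 2511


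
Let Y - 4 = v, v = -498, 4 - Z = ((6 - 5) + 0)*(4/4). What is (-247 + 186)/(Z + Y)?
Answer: 61/491 ≈ 0.12424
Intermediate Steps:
Z = 3 (Z = 4 - ((6 - 5) + 0)*4/4 = 4 - (1 + 0)*4*(¼) = 4 - 1 = 3)
Y = -494 (Y = 4 - 498 = -494)
(-247 + 186)/(Z + Y) = (-247 + 186)/(3 - 494) = -61/(-491) = -61*(-1/491) = 61/491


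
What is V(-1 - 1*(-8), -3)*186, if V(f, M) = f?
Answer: 1302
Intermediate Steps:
V(-1 - 1*(-8), -3)*186 = (-1 - 1*(-8))*186 = (-1 + 8)*186 = 7*186 = 1302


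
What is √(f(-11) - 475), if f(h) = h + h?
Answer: I*√497 ≈ 22.293*I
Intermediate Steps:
f(h) = 2*h
√(f(-11) - 475) = √(2*(-11) - 475) = √(-22 - 475) = √(-497) = I*√497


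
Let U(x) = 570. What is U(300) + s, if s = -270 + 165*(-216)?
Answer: -35340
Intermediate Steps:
s = -35910 (s = -270 - 35640 = -35910)
U(300) + s = 570 - 35910 = -35340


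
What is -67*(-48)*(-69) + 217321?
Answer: -4583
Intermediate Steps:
-67*(-48)*(-69) + 217321 = 3216*(-69) + 217321 = -221904 + 217321 = -4583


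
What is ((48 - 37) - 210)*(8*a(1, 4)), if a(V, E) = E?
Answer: -6368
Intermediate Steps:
((48 - 37) - 210)*(8*a(1, 4)) = ((48 - 37) - 210)*(8*4) = (11 - 210)*32 = -199*32 = -6368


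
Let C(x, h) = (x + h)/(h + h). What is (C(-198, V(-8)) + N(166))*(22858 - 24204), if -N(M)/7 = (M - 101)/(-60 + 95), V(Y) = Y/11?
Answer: -665597/4 ≈ -1.6640e+5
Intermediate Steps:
V(Y) = Y/11 (V(Y) = Y*(1/11) = Y/11)
C(x, h) = (h + x)/(2*h) (C(x, h) = (h + x)/((2*h)) = (h + x)*(1/(2*h)) = (h + x)/(2*h))
N(M) = 101/5 - M/5 (N(M) = -7*(M - 101)/(-60 + 95) = -7*(-101 + M)/35 = -7*(-101/35 + M/35) = 101/5 - M/5)
(C(-198, V(-8)) + N(166))*(22858 - 24204) = (((1/11)*(-8) - 198)/(2*(((1/11)*(-8)))) + (101/5 - 1/5*166))*(22858 - 24204) = ((-8/11 - 198)/(2*(-8/11)) + (101/5 - 166/5))*(-1346) = ((1/2)*(-11/8)*(-2186/11) - 13)*(-1346) = (1093/8 - 13)*(-1346) = (989/8)*(-1346) = -665597/4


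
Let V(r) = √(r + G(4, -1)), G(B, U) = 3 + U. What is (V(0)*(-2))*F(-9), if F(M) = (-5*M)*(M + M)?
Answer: 1620*√2 ≈ 2291.0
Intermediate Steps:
F(M) = -10*M² (F(M) = (-5*M)*(2*M) = -10*M²)
V(r) = √(2 + r) (V(r) = √(r + (3 - 1)) = √(r + 2) = √(2 + r))
(V(0)*(-2))*F(-9) = (√(2 + 0)*(-2))*(-10*(-9)²) = (√2*(-2))*(-10*81) = -2*√2*(-810) = 1620*√2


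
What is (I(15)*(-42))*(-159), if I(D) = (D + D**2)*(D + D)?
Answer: 48081600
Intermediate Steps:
I(D) = 2*D*(D + D**2) (I(D) = (D + D**2)*(2*D) = 2*D*(D + D**2))
(I(15)*(-42))*(-159) = ((2*15**2*(1 + 15))*(-42))*(-159) = ((2*225*16)*(-42))*(-159) = (7200*(-42))*(-159) = -302400*(-159) = 48081600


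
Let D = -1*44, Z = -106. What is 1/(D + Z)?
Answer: -1/150 ≈ -0.0066667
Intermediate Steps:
D = -44
1/(D + Z) = 1/(-44 - 106) = 1/(-150) = -1/150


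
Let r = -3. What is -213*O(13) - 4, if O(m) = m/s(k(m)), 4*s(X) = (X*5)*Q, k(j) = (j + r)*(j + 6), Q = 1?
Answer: -7438/475 ≈ -15.659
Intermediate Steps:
k(j) = (-3 + j)*(6 + j) (k(j) = (j - 3)*(j + 6) = (-3 + j)*(6 + j))
s(X) = 5*X/4 (s(X) = ((X*5)*1)/4 = ((5*X)*1)/4 = (5*X)/4 = 5*X/4)
O(m) = m/(-45/2 + 5*m²/4 + 15*m/4) (O(m) = m/((5*(-18 + m² + 3*m)/4)) = m/(-45/2 + 5*m²/4 + 15*m/4))
-213*O(13) - 4 = -852*13/(5*(-18 + 13² + 3*13)) - 4 = -852*13/(5*(-18 + 169 + 39)) - 4 = -852*13/(5*190) - 4 = -213*26/475 - 4 = -5538/475 - 4 = -7438/475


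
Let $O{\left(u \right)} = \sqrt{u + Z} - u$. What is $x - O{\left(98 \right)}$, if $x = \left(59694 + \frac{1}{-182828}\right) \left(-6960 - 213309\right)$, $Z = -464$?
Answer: $- \frac{2403957395518595}{182828} - i \sqrt{366} \approx -1.3149 \cdot 10^{10} - 19.131 i$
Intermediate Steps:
$x = - \frac{2403957413435739}{182828}$ ($x = \left(59694 - \frac{1}{182828}\right) \left(-220269\right) = \frac{10913734631}{182828} \left(-220269\right) = - \frac{2403957413435739}{182828} \approx -1.3149 \cdot 10^{10}$)
$O{\left(u \right)} = \sqrt{-464 + u} - u$ ($O{\left(u \right)} = \sqrt{u - 464} - u = \sqrt{-464 + u} - u$)
$x - O{\left(98 \right)} = - \frac{2403957413435739}{182828} - \left(\sqrt{-464 + 98} - 98\right) = - \frac{2403957413435739}{182828} - \left(\sqrt{-366} - 98\right) = - \frac{2403957413435739}{182828} - \left(i \sqrt{366} - 98\right) = - \frac{2403957413435739}{182828} - \left(-98 + i \sqrt{366}\right) = - \frac{2403957413435739}{182828} + \left(98 - i \sqrt{366}\right) = - \frac{2403957395518595}{182828} - i \sqrt{366}$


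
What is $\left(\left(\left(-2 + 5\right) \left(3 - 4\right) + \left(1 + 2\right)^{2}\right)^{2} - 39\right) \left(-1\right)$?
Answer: $3$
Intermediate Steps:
$\left(\left(\left(-2 + 5\right) \left(3 - 4\right) + \left(1 + 2\right)^{2}\right)^{2} - 39\right) \left(-1\right) = \left(\left(3 \left(-1\right) + 3^{2}\right)^{2} - 39\right) \left(-1\right) = \left(\left(-3 + 9\right)^{2} - 39\right) \left(-1\right) = \left(6^{2} - 39\right) \left(-1\right) = \left(36 - 39\right) \left(-1\right) = \left(-3\right) \left(-1\right) = 3$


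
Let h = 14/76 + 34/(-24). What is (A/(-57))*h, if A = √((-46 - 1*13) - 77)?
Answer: 281*I*√34/6498 ≈ 0.25215*I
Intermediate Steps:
h = -281/228 (h = 14*(1/76) + 34*(-1/24) = 7/38 - 17/12 = -281/228 ≈ -1.2325)
A = 2*I*√34 (A = √((-46 - 13) - 77) = √(-59 - 77) = √(-136) = 2*I*√34 ≈ 11.662*I)
(A/(-57))*h = ((2*I*√34)/(-57))*(-281/228) = ((2*I*√34)*(-1/57))*(-281/228) = -2*I*√34/57*(-281/228) = 281*I*√34/6498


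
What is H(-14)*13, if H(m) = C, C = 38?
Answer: 494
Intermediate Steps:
H(m) = 38
H(-14)*13 = 38*13 = 494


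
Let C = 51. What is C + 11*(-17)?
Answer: -136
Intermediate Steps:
C + 11*(-17) = 51 + 11*(-17) = 51 - 187 = -136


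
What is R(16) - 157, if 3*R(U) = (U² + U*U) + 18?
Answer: 59/3 ≈ 19.667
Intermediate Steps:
R(U) = 6 + 2*U²/3 (R(U) = ((U² + U*U) + 18)/3 = ((U² + U²) + 18)/3 = (2*U² + 18)/3 = (18 + 2*U²)/3 = 6 + 2*U²/3)
R(16) - 157 = (6 + (⅔)*16²) - 157 = (6 + (⅔)*256) - 157 = (6 + 512/3) - 157 = 530/3 - 157 = 59/3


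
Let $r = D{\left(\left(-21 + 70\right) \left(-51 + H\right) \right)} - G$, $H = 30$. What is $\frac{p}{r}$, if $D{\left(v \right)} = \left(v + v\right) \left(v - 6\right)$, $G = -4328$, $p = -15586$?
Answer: $- \frac{7793}{1067179} \approx -0.0073024$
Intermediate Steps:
$D{\left(v \right)} = 2 v \left(-6 + v\right)$
$r = 2134358$ ($r = 2 \left(-21 + 70\right) \left(-51 + 30\right) \left(-6 + \left(-21 + 70\right) \left(-51 + 30\right)\right) - -4328 = 2 \cdot 49 \left(-21\right) \left(-6 + 49 \left(-21\right)\right) + 4328 = 2 \left(-1029\right) \left(-6 - 1029\right) + 4328 = 2 \left(-1029\right) \left(-1035\right) + 4328 = 2130030 + 4328 = 2134358$)
$\frac{p}{r} = - \frac{15586}{2134358} = \left(-15586\right) \frac{1}{2134358} = - \frac{7793}{1067179}$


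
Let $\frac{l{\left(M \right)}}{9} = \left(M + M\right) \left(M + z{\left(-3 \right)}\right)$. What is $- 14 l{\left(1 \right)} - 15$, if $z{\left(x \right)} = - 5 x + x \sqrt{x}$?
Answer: $-4047 + 756 i \sqrt{3} \approx -4047.0 + 1309.4 i$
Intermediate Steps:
$z{\left(x \right)} = x^{\frac{3}{2}} - 5 x$ ($z{\left(x \right)} = - 5 x + x^{\frac{3}{2}} = x^{\frac{3}{2}} - 5 x$)
$l{\left(M \right)} = 18 M \left(15 + M - 3 i \sqrt{3}\right)$ ($l{\left(M \right)} = 9 \left(M + M\right) \left(M + \left(\left(-3\right)^{\frac{3}{2}} - -15\right)\right) = 9 \cdot 2 M \left(M + \left(- 3 i \sqrt{3} + 15\right)\right) = 9 \cdot 2 M \left(M + \left(15 - 3 i \sqrt{3}\right)\right) = 9 \cdot 2 M \left(15 + M - 3 i \sqrt{3}\right) = 18 M \left(15 + M - 3 i \sqrt{3}\right)$)
$- 14 l{\left(1 \right)} - 15 = - 14 \cdot 18 \cdot 1 \left(15 + 1 - 3 i \sqrt{3}\right) - 15 = - 14 \cdot 18 \cdot 1 \left(16 - 3 i \sqrt{3}\right) - 15 = - 14 \left(288 - 54 i \sqrt{3}\right) - 15 = \left(-4032 + 756 i \sqrt{3}\right) - 15 = -4047 + 756 i \sqrt{3}$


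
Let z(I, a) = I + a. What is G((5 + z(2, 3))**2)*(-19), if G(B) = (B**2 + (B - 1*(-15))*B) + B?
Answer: -410400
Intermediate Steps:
G(B) = B + B**2 + B*(15 + B) (G(B) = (B**2 + (B + 15)*B) + B = (B**2 + (15 + B)*B) + B = (B**2 + B*(15 + B)) + B = B + B**2 + B*(15 + B))
G((5 + z(2, 3))**2)*(-19) = (2*(5 + (2 + 3))**2*(8 + (5 + (2 + 3))**2))*(-19) = (2*(5 + 5)**2*(8 + (5 + 5)**2))*(-19) = (2*10**2*(8 + 10**2))*(-19) = (2*100*(8 + 100))*(-19) = (2*100*108)*(-19) = 21600*(-19) = -410400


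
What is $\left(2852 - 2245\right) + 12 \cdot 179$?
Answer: $2755$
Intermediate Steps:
$\left(2852 - 2245\right) + 12 \cdot 179 = 607 + 2148 = 2755$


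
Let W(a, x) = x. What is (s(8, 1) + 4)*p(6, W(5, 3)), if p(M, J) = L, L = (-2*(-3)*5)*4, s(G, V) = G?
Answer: 1440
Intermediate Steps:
L = 120 (L = (6*5)*4 = 30*4 = 120)
p(M, J) = 120
(s(8, 1) + 4)*p(6, W(5, 3)) = (8 + 4)*120 = 12*120 = 1440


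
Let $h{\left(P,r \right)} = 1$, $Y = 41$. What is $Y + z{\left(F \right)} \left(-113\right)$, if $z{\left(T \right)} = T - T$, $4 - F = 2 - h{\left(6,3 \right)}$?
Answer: $41$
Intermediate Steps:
$F = 3$ ($F = 4 - \left(2 - 1\right) = 4 - 1 = 3$)
$z{\left(T \right)} = 0$
$Y + z{\left(F \right)} \left(-113\right) = 41 + 0 \left(-113\right) = 41 + 0 = 41$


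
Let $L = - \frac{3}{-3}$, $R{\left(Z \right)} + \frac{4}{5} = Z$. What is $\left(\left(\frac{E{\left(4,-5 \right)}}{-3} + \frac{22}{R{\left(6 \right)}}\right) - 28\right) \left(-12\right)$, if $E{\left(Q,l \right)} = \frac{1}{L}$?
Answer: $\frac{3760}{13} \approx 289.23$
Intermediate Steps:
$R{\left(Z \right)} = - \frac{4}{5} + Z$
$L = 1$ ($L = \left(-3\right) \left(- \frac{1}{3}\right) = 1$)
$E{\left(Q,l \right)} = 1$ ($E{\left(Q,l \right)} = 1^{-1} = 1$)
$\left(\left(\frac{E{\left(4,-5 \right)}}{-3} + \frac{22}{R{\left(6 \right)}}\right) - 28\right) \left(-12\right) = \left(\left(1 \frac{1}{-3} + \frac{22}{- \frac{4}{5} + 6}\right) - 28\right) \left(-12\right) = \left(\left(1 \left(- \frac{1}{3}\right) + \frac{22}{\frac{26}{5}}\right) - 28\right) \left(-12\right) = \left(\left(- \frac{1}{3} + 22 \cdot \frac{5}{26}\right) - 28\right) \left(-12\right) = \left(\left(- \frac{1}{3} + \frac{55}{13}\right) - 28\right) \left(-12\right) = \left(\frac{152}{39} - 28\right) \left(-12\right) = \left(- \frac{940}{39}\right) \left(-12\right) = \frac{3760}{13}$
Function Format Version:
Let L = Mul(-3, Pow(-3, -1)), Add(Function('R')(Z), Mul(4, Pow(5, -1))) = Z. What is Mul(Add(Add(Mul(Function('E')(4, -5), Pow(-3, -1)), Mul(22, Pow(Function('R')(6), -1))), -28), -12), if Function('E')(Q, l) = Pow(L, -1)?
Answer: Rational(3760, 13) ≈ 289.23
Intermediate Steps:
Function('R')(Z) = Add(Rational(-4, 5), Z)
L = 1 (L = Mul(-3, Rational(-1, 3)) = 1)
Function('E')(Q, l) = 1 (Function('E')(Q, l) = Pow(1, -1) = 1)
Mul(Add(Add(Mul(Function('E')(4, -5), Pow(-3, -1)), Mul(22, Pow(Function('R')(6), -1))), -28), -12) = Mul(Add(Add(Mul(1, Pow(-3, -1)), Mul(22, Pow(Add(Rational(-4, 5), 6), -1))), -28), -12) = Mul(Add(Add(Mul(1, Rational(-1, 3)), Mul(22, Pow(Rational(26, 5), -1))), -28), -12) = Mul(Add(Add(Rational(-1, 3), Mul(22, Rational(5, 26))), -28), -12) = Mul(Add(Add(Rational(-1, 3), Rational(55, 13)), -28), -12) = Mul(Add(Rational(152, 39), -28), -12) = Mul(Rational(-940, 39), -12) = Rational(3760, 13)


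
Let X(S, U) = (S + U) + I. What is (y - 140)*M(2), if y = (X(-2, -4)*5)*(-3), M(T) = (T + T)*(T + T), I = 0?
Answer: -800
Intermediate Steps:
X(S, U) = S + U (X(S, U) = (S + U) + 0 = S + U)
M(T) = 4*T² (M(T) = (2*T)*(2*T) = 4*T²)
y = 90 (y = ((-2 - 4)*5)*(-3) = -6*5*(-3) = -30*(-3) = 90)
(y - 140)*M(2) = (90 - 140)*(4*2²) = -200*4 = -50*16 = -800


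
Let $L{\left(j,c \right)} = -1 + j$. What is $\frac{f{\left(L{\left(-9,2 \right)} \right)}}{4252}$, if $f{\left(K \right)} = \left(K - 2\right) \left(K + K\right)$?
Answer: $\frac{60}{1063} \approx 0.056444$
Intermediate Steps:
$f{\left(K \right)} = 2 K \left(-2 + K\right)$ ($f{\left(K \right)} = \left(-2 + K\right) 2 K = 2 K \left(-2 + K\right)$)
$\frac{f{\left(L{\left(-9,2 \right)} \right)}}{4252} = \frac{2 \left(-1 - 9\right) \left(-2 - 10\right)}{4252} = 2 \left(-10\right) \left(-2 - 10\right) \frac{1}{4252} = 2 \left(-10\right) \left(-12\right) \frac{1}{4252} = 240 \cdot \frac{1}{4252} = \frac{60}{1063}$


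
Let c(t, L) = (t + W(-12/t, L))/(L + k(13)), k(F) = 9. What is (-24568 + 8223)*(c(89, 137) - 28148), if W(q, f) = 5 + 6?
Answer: 33584954130/73 ≈ 4.6007e+8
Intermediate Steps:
W(q, f) = 11
c(t, L) = (11 + t)/(9 + L) (c(t, L) = (t + 11)/(L + 9) = (11 + t)/(9 + L))
(-24568 + 8223)*(c(89, 137) - 28148) = (-24568 + 8223)*((11 + 89)/(9 + 137) - 28148) = -16345*(100/146 - 28148) = -16345*((1/146)*100 - 28148) = -16345*(50/73 - 28148) = -16345*(-2054754/73) = 33584954130/73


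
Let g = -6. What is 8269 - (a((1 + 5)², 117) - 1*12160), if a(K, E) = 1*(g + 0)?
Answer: 20435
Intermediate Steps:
a(K, E) = -6 (a(K, E) = 1*(-6 + 0) = 1*(-6) = -6)
8269 - (a((1 + 5)², 117) - 1*12160) = 8269 - (-6 - 1*12160) = 8269 - (-6 - 12160) = 8269 - 1*(-12166) = 8269 + 12166 = 20435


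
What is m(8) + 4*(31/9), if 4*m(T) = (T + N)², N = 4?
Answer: 448/9 ≈ 49.778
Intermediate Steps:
m(T) = (4 + T)²/4 (m(T) = (T + 4)²/4 = (4 + T)²/4)
m(8) + 4*(31/9) = (4 + 8)²/4 + 4*(31/9) = (¼)*12² + 4*(31*(⅑)) = (¼)*144 + 4*(31/9) = 36 + 124/9 = 448/9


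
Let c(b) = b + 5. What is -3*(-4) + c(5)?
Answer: 22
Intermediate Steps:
c(b) = 5 + b
-3*(-4) + c(5) = -3*(-4) + (5 + 5) = 12 + 10 = 22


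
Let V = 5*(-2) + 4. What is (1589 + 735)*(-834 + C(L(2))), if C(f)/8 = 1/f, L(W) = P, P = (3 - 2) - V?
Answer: -1935560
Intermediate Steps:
V = -6 (V = -10 + 4 = -6)
P = 7 (P = (3 - 2) - 1*(-6) = 1 + 6 = 7)
L(W) = 7
C(f) = 8/f
(1589 + 735)*(-834 + C(L(2))) = (1589 + 735)*(-834 + 8/7) = 2324*(-834 + 8*(⅐)) = 2324*(-834 + 8/7) = 2324*(-5830/7) = -1935560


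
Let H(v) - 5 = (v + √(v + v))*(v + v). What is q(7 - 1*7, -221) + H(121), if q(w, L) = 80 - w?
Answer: 29367 + 2662*√2 ≈ 33132.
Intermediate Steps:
H(v) = 5 + 2*v*(v + √2*√v) (H(v) = 5 + (v + √(v + v))*(v + v) = 5 + (v + √(2*v))*(2*v) = 5 + (v + √2*√v)*(2*v) = 5 + 2*v*(v + √2*√v))
q(7 - 1*7, -221) + H(121) = (80 - (7 - 1*7)) + (5 + 2*121² + 2*√2*121^(3/2)) = (80 - (7 - 7)) + (5 + 2*14641 + 2*√2*1331) = (80 - 1*0) + (5 + 29282 + 2662*√2) = (80 + 0) + (29287 + 2662*√2) = 80 + (29287 + 2662*√2) = 29367 + 2662*√2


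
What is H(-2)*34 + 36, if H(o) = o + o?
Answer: -100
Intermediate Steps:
H(o) = 2*o
H(-2)*34 + 36 = (2*(-2))*34 + 36 = -4*34 + 36 = -136 + 36 = -100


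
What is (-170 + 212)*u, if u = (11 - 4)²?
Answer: 2058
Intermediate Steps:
u = 49 (u = 7² = 49)
(-170 + 212)*u = (-170 + 212)*49 = 42*49 = 2058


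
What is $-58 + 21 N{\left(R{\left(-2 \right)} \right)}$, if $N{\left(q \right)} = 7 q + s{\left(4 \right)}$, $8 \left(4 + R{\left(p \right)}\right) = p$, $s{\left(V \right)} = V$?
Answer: $- \frac{2395}{4} \approx -598.75$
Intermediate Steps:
$R{\left(p \right)} = -4 + \frac{p}{8}$
$N{\left(q \right)} = 4 + 7 q$ ($N{\left(q \right)} = 7 q + 4 = 4 + 7 q$)
$-58 + 21 N{\left(R{\left(-2 \right)} \right)} = -58 + 21 \left(4 + 7 \left(-4 + \frac{1}{8} \left(-2\right)\right)\right) = -58 + 21 \left(4 + 7 \left(-4 - \frac{1}{4}\right)\right) = -58 + 21 \left(4 + 7 \left(- \frac{17}{4}\right)\right) = -58 + 21 \left(4 - \frac{119}{4}\right) = -58 + 21 \left(- \frac{103}{4}\right) = -58 - \frac{2163}{4} = - \frac{2395}{4}$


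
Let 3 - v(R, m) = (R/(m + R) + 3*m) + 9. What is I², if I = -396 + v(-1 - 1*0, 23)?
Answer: 107350321/484 ≈ 2.2180e+5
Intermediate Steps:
v(R, m) = -6 - 3*m - R/(R + m) (v(R, m) = 3 - ((R/(m + R) + 3*m) + 9) = 3 - ((R/(R + m) + 3*m) + 9) = 3 - ((3*m + R/(R + m)) + 9) = 3 - (9 + 3*m + R/(R + m)) = 3 + (-9 - 3*m - R/(R + m)) = -6 - 3*m - R/(R + m))
I = -10361/22 (I = -396 + (-7*(-1 - 1*0) - 6*23 - 3*23² - 3*(-1 - 1*0)*23)/((-1 - 1*0) + 23) = -396 + (-7*(-1 + 0) - 138 - 3*529 - 3*(-1 + 0)*23)/((-1 + 0) + 23) = -396 + (-7*(-1) - 138 - 1587 - 3*(-1)*23)/(-1 + 23) = -396 + (7 - 138 - 1587 + 69)/22 = -396 + (1/22)*(-1649) = -396 - 1649/22 = -10361/22 ≈ -470.95)
I² = (-10361/22)² = 107350321/484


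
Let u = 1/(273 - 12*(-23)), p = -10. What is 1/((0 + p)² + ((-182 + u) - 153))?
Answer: -549/129014 ≈ -0.0042554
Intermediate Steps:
u = 1/549 (u = 1/(273 + 276) = 1/549 ≈ 0.0018215)
1/((0 + p)² + ((-182 + u) - 153)) = 1/((0 - 10)² + ((-182 + 1/549) - 153)) = 1/((-10)² + (-99917/549 - 153)) = 1/(100 - 183914/549) = 1/(-129014/549) = -549/129014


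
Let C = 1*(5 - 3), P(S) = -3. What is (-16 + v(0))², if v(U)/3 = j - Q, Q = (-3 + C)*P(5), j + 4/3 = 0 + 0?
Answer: 841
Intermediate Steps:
j = -4/3 (j = -4/3 + (0 + 0) = -4/3 + 0 = -4/3 ≈ -1.3333)
C = 2 (C = 1*2 = 2)
Q = 3 (Q = (-3 + 2)*(-3) = -1*(-3) = 3)
v(U) = -13 (v(U) = 3*(-4/3 - 1*3) = 3*(-4/3 - 3) = 3*(-13/3) = -13)
(-16 + v(0))² = (-16 - 13)² = (-29)² = 841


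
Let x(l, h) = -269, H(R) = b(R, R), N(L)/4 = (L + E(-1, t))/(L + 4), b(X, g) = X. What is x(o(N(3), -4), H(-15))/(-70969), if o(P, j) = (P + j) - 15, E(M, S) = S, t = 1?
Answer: 269/70969 ≈ 0.0037904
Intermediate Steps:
N(L) = 4*(1 + L)/(4 + L) (N(L) = 4*((L + 1)/(L + 4)) = 4*((1 + L)/(4 + L)) = 4*(1 + L)/(4 + L))
H(R) = R
o(P, j) = -15 + P + j
x(o(N(3), -4), H(-15))/(-70969) = -269/(-70969) = -269*(-1/70969) = 269/70969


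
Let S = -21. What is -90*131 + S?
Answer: -11811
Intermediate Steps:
-90*131 + S = -90*131 - 21 = -11790 - 21 = -11811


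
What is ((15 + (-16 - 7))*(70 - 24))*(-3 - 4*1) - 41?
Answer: 2535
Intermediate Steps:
((15 + (-16 - 7))*(70 - 24))*(-3 - 4*1) - 41 = ((15 - 23)*46)*(-3 - 4) - 41 = -8*46*(-7) - 41 = -368*(-7) - 41 = 2576 - 41 = 2535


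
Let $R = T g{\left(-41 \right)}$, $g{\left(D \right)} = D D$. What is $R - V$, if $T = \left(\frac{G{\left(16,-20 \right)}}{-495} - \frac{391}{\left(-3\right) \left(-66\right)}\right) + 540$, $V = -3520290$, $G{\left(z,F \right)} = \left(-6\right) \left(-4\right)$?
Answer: $\frac{4380382657}{990} \approx 4.4246 \cdot 10^{6}$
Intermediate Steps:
$G{\left(z,F \right)} = 24$
$g{\left(D \right)} = D^{2}$
$T = \frac{532597}{990}$ ($T = \left(\frac{24}{-495} - \frac{391}{\left(-3\right) \left(-66\right)}\right) + 540 = \left(24 \left(- \frac{1}{495}\right) - \frac{391}{198}\right) + 540 = \left(- \frac{8}{165} - \frac{391}{198}\right) + 540 = - \frac{2003}{990} + 540 = \frac{532597}{990} \approx 537.98$)
$R = \frac{895295557}{990}$ ($R = \frac{532597 \left(-41\right)^{2}}{990} = \frac{532597}{990} \cdot 1681 = \frac{895295557}{990} \approx 9.0434 \cdot 10^{5}$)
$R - V = \frac{895295557}{990} - -3520290 = \frac{895295557}{990} + 3520290 = \frac{4380382657}{990}$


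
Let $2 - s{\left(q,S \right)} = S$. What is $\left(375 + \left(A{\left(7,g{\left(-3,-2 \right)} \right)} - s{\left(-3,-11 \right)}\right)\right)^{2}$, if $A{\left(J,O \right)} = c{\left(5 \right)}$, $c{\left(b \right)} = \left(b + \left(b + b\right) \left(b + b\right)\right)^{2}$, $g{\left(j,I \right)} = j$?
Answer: $129663769$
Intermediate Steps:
$s{\left(q,S \right)} = 2 - S$
$c{\left(b \right)} = \left(b + 4 b^{2}\right)^{2}$ ($c{\left(b \right)} = \left(b + 2 b 2 b\right)^{2} = \left(b + 4 b^{2}\right)^{2}$)
$A{\left(J,O \right)} = 11025$ ($A{\left(J,O \right)} = 5^{2} \left(1 + 4 \cdot 5\right)^{2} = 25 \left(1 + 20\right)^{2} = 25 \cdot 21^{2} = 25 \cdot 441 = 11025$)
$\left(375 + \left(A{\left(7,g{\left(-3,-2 \right)} \right)} - s{\left(-3,-11 \right)}\right)\right)^{2} = \left(375 + \left(11025 - \left(2 - -11\right)\right)\right)^{2} = \left(375 + \left(11025 - \left(2 + 11\right)\right)\right)^{2} = \left(375 + \left(11025 - 13\right)\right)^{2} = \left(375 + 11012\right)^{2} = 11387^{2} = 129663769$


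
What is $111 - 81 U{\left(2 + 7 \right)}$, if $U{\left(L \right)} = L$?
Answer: $-618$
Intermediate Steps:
$111 - 81 U{\left(2 + 7 \right)} = 111 - 81 \left(2 + 7\right) = 111 - 729 = -618$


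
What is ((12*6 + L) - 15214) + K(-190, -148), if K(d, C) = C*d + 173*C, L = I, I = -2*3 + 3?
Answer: -12629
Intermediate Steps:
I = -3 (I = -6 + 3 = -3)
L = -3
K(d, C) = 173*C + C*d
((12*6 + L) - 15214) + K(-190, -148) = ((12*6 - 3) - 15214) - 148*(173 - 190) = ((72 - 3) - 15214) - 148*(-17) = (69 - 15214) + 2516 = -15145 + 2516 = -12629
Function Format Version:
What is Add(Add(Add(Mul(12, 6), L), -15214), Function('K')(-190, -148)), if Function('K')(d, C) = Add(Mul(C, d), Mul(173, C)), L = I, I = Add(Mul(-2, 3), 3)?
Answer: -12629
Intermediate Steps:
I = -3 (I = Add(-6, 3) = -3)
L = -3
Function('K')(d, C) = Add(Mul(173, C), Mul(C, d))
Add(Add(Add(Mul(12, 6), L), -15214), Function('K')(-190, -148)) = Add(Add(Add(Mul(12, 6), -3), -15214), Mul(-148, Add(173, -190))) = Add(Add(Add(72, -3), -15214), Mul(-148, -17)) = Add(Add(69, -15214), 2516) = Add(-15145, 2516) = -12629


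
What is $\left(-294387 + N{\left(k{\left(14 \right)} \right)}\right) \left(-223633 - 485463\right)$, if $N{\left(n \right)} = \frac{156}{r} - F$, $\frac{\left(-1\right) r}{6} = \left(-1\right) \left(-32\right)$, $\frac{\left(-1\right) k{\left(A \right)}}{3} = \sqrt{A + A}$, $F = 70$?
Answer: $\frac{417597714025}{2} \approx 2.088 \cdot 10^{11}$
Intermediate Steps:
$k{\left(A \right)} = - 3 \sqrt{2} \sqrt{A}$ ($k{\left(A \right)} = - 3 \sqrt{A + A} = - 3 \sqrt{2 A} = - 3 \sqrt{2} \sqrt{A}$)
$r = -192$ ($r = - 6 \left(\left(-1\right) \left(-32\right)\right) = \left(-6\right) 32 = -192$)
$N{\left(n \right)} = - \frac{1133}{16}$ ($N{\left(n \right)} = \frac{156}{-192} - 70 = 156 \left(- \frac{1}{192}\right) - 70 = - \frac{13}{16} - 70 = - \frac{1133}{16}$)
$\left(-294387 + N{\left(k{\left(14 \right)} \right)}\right) \left(-223633 - 485463\right) = \left(-294387 - \frac{1133}{16}\right) \left(-223633 - 485463\right) = \left(- \frac{4711325}{16}\right) \left(-709096\right) = \frac{417597714025}{2}$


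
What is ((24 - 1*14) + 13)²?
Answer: 529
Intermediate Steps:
((24 - 1*14) + 13)² = ((24 - 14) + 13)² = (10 + 13)² = 23² = 529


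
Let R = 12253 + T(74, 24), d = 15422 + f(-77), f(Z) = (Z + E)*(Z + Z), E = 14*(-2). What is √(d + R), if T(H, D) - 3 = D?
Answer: 4*√2742 ≈ 209.46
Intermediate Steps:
E = -28
T(H, D) = 3 + D
f(Z) = 2*Z*(-28 + Z) (f(Z) = (Z - 28)*(Z + Z) = (-28 + Z)*(2*Z) = 2*Z*(-28 + Z))
d = 31592 (d = 15422 + 2*(-77)*(-28 - 77) = 15422 + 2*(-77)*(-105) = 15422 + 16170 = 31592)
R = 12280 (R = 12253 + (3 + 24) = 12253 + 27 = 12280)
√(d + R) = √(31592 + 12280) = √43872 = 4*√2742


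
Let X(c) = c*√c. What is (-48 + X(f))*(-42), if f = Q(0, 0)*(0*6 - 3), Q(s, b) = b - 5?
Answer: 2016 - 630*√15 ≈ -423.98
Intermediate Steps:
Q(s, b) = -5 + b
f = 15 (f = (-5 + 0)*(0*6 - 3) = -5*(0 - 3) = -5*(-3) = 15)
X(c) = c^(3/2)
(-48 + X(f))*(-42) = (-48 + 15^(3/2))*(-42) = (-48 + 15*√15)*(-42) = 2016 - 630*√15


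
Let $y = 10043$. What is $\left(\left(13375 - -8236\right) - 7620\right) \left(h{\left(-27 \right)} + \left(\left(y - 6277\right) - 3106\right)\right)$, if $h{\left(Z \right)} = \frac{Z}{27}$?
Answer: $9220069$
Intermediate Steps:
$h{\left(Z \right)} = \frac{Z}{27}$ ($h{\left(Z \right)} = Z \frac{1}{27} = \frac{Z}{27}$)
$\left(\left(13375 - -8236\right) - 7620\right) \left(h{\left(-27 \right)} + \left(\left(y - 6277\right) - 3106\right)\right) = \left(\left(13375 - -8236\right) - 7620\right) \left(\frac{1}{27} \left(-27\right) + \left(\left(10043 - 6277\right) - 3106\right)\right) = \left(\left(13375 + 8236\right) - 7620\right) \left(-1 + \left(3766 - 3106\right)\right) = \left(21611 - 7620\right) \left(-1 + 660\right) = 13991 \cdot 659 = 9220069$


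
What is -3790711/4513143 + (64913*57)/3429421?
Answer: 217580601796/910439257659 ≈ 0.23898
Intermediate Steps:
-3790711/4513143 + (64913*57)/3429421 = -3790711*1/4513143 + 3700041*(1/3429421) = -222983/265479 + 3700041/3429421 = 217580601796/910439257659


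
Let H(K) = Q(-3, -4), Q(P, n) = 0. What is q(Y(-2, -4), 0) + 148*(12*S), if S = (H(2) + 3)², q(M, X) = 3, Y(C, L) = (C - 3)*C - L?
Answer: 15987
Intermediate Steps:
H(K) = 0
Y(C, L) = -L + C*(-3 + C) (Y(C, L) = (-3 + C)*C - L = C*(-3 + C) - L = -L + C*(-3 + C))
S = 9 (S = (0 + 3)² = 3² = 9)
q(Y(-2, -4), 0) + 148*(12*S) = 3 + 148*(12*9) = 3 + 148*108 = 3 + 15984 = 15987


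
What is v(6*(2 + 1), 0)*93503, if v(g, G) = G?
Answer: 0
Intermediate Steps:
v(6*(2 + 1), 0)*93503 = 0*93503 = 0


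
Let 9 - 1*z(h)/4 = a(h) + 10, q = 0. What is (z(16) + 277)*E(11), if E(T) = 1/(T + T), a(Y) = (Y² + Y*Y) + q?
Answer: -1775/22 ≈ -80.682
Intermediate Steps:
a(Y) = 2*Y² (a(Y) = (Y² + Y*Y) + 0 = (Y² + Y²) + 0 = 2*Y² + 0 = 2*Y²)
z(h) = -4 - 8*h² (z(h) = 36 - 4*(2*h² + 10) = 36 - 4*(10 + 2*h²) = 36 + (-40 - 8*h²) = -4 - 8*h²)
E(T) = 1/(2*T)
(z(16) + 277)*E(11) = ((-4 - 8*16²) + 277)*((½)/11) = ((-4 - 8*256) + 277)*((½)*(1/11)) = ((-4 - 2048) + 277)*(1/22) = (-2052 + 277)*(1/22) = -1775*1/22 = -1775/22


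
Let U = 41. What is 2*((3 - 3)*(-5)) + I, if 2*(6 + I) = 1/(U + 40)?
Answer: -971/162 ≈ -5.9938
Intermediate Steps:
I = -971/162 (I = -6 + 1/(2*(41 + 40)) = -6 + (½)/81 = -6 + (½)*(1/81) = -6 + 1/162 = -971/162 ≈ -5.9938)
2*((3 - 3)*(-5)) + I = 2*((3 - 3)*(-5)) - 971/162 = 2*(0*(-5)) - 971/162 = 2*0 - 971/162 = 0 - 971/162 = -971/162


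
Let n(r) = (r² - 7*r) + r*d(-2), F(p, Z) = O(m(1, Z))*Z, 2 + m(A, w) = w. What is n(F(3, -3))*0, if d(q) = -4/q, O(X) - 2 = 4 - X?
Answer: 0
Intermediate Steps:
m(A, w) = -2 + w
O(X) = 6 - X (O(X) = 2 + (4 - X) = 6 - X)
F(p, Z) = Z*(8 - Z) (F(p, Z) = (6 - (-2 + Z))*Z = (6 + (2 - Z))*Z = (8 - Z)*Z = Z*(8 - Z))
n(r) = r² - 5*r (n(r) = (r² - 7*r) + r*(-4/(-2)) = (r² - 7*r) + r*(-4*(-½)) = (r² - 7*r) + r*2 = (r² - 7*r) + 2*r = r² - 5*r)
n(F(3, -3))*0 = ((-3*(8 - 1*(-3)))*(-5 - 3*(8 - 1*(-3))))*0 = ((-3*(8 + 3))*(-5 - 3*(8 + 3)))*0 = ((-3*11)*(-5 - 3*11))*0 = -33*(-5 - 33)*0 = -33*(-38)*0 = 1254*0 = 0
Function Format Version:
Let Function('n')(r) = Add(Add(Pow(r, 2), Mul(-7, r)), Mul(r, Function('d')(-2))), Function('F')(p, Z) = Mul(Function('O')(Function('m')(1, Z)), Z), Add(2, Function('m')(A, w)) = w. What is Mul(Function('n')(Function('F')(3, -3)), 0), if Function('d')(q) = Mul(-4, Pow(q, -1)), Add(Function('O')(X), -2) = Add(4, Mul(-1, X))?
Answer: 0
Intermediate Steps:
Function('m')(A, w) = Add(-2, w)
Function('O')(X) = Add(6, Mul(-1, X)) (Function('O')(X) = Add(2, Add(4, Mul(-1, X))) = Add(6, Mul(-1, X)))
Function('F')(p, Z) = Mul(Z, Add(8, Mul(-1, Z))) (Function('F')(p, Z) = Mul(Add(6, Mul(-1, Add(-2, Z))), Z) = Mul(Add(6, Add(2, Mul(-1, Z))), Z) = Mul(Add(8, Mul(-1, Z)), Z) = Mul(Z, Add(8, Mul(-1, Z))))
Function('n')(r) = Add(Pow(r, 2), Mul(-5, r)) (Function('n')(r) = Add(Add(Pow(r, 2), Mul(-7, r)), Mul(r, Mul(-4, Pow(-2, -1)))) = Add(Add(Pow(r, 2), Mul(-7, r)), Mul(r, Mul(-4, Rational(-1, 2)))) = Add(Add(Pow(r, 2), Mul(-7, r)), Mul(r, 2)) = Add(Add(Pow(r, 2), Mul(-7, r)), Mul(2, r)) = Add(Pow(r, 2), Mul(-5, r)))
Mul(Function('n')(Function('F')(3, -3)), 0) = Mul(Mul(Mul(-3, Add(8, Mul(-1, -3))), Add(-5, Mul(-3, Add(8, Mul(-1, -3))))), 0) = Mul(Mul(Mul(-3, Add(8, 3)), Add(-5, Mul(-3, Add(8, 3)))), 0) = Mul(Mul(Mul(-3, 11), Add(-5, Mul(-3, 11))), 0) = Mul(Mul(-33, Add(-5, -33)), 0) = Mul(Mul(-33, -38), 0) = Mul(1254, 0) = 0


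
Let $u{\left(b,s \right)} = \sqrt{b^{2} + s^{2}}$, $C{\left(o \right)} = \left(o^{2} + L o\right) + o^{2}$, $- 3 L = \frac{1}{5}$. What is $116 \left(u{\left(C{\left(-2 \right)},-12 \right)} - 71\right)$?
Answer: $-8236 + \frac{232 \sqrt{11821}}{15} \approx -6554.4$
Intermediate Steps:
$L = - \frac{1}{15}$ ($L = - \frac{1}{3 \cdot 5} = \left(- \frac{1}{3}\right) \frac{1}{5} = - \frac{1}{15} \approx -0.066667$)
$C{\left(o \right)} = 2 o^{2} - \frac{o}{15}$ ($C{\left(o \right)} = \left(o^{2} - \frac{o}{15}\right) + o^{2} = 2 o^{2} - \frac{o}{15}$)
$116 \left(u{\left(C{\left(-2 \right)},-12 \right)} - 71\right) = 116 \left(\sqrt{\left(\frac{1}{15} \left(-2\right) \left(-1 + 30 \left(-2\right)\right)\right)^{2} + \left(-12\right)^{2}} - 71\right) = 116 \left(\sqrt{\left(\frac{1}{15} \left(-2\right) \left(-1 - 60\right)\right)^{2} + 144} - 71\right) = 116 \left(\sqrt{\left(\frac{1}{15} \left(-2\right) \left(-61\right)\right)^{2} + 144} - 71\right) = 116 \left(\sqrt{\left(\frac{122}{15}\right)^{2} + 144} - 71\right) = 116 \left(\sqrt{\frac{14884}{225} + 144} - 71\right) = 116 \left(\sqrt{\frac{47284}{225}} - 71\right) = 116 \left(\frac{2 \sqrt{11821}}{15} - 71\right) = 116 \left(-71 + \frac{2 \sqrt{11821}}{15}\right) = -8236 + \frac{232 \sqrt{11821}}{15}$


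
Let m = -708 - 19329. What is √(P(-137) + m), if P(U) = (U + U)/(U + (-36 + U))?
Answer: I*√481367690/155 ≈ 141.55*I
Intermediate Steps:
m = -20037
P(U) = 2*U/(-36 + 2*U) (P(U) = (2*U)/(-36 + 2*U) = 2*U/(-36 + 2*U))
√(P(-137) + m) = √(-137/(-18 - 137) - 20037) = √(-137/(-155) - 20037) = √(-137*(-1/155) - 20037) = √(137/155 - 20037) = √(-3105598/155) = I*√481367690/155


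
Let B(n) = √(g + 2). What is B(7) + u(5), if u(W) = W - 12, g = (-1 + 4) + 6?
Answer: -7 + √11 ≈ -3.6834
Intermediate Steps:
g = 9 (g = 3 + 6 = 9)
B(n) = √11 (B(n) = √(9 + 2) = √11)
u(W) = -12 + W
B(7) + u(5) = √11 + (-12 + 5) = √11 - 7 = -7 + √11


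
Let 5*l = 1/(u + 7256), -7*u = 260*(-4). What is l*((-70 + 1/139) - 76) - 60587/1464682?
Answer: -1195299792331/26381295604840 ≈ -0.045309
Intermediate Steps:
u = 1040/7 (u = -260*(-4)/7 = -⅐*(-1040) = 1040/7 ≈ 148.57)
l = 7/259160 (l = 1/(5*(1040/7 + 7256)) = 1/(5*(51832/7)) = (⅕)*(7/51832) = 7/259160 ≈ 2.7010e-5)
l*((-70 + 1/139) - 76) - 60587/1464682 = 7*((-70 + 1/139) - 76)/259160 - 60587/1464682 = 7*((-70 + 1/139) - 76)/259160 - 60587*1/1464682 = 7*(-9729/139 - 76)/259160 - 60587/1464682 = (7/259160)*(-20293/139) - 60587/1464682 = -142051/36023240 - 60587/1464682 = -1195299792331/26381295604840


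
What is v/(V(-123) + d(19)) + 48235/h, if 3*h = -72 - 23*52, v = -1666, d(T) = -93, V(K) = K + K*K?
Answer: -2160098153/18909684 ≈ -114.23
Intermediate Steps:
V(K) = K + K²
h = -1268/3 (h = (-72 - 23*52)/3 = (-72 - 1196)/3 = (⅓)*(-1268) = -1268/3 ≈ -422.67)
v/(V(-123) + d(19)) + 48235/h = -1666/(-123*(1 - 123) - 93) + 48235/(-1268/3) = -1666/(-123*(-122) - 93) + 48235*(-3/1268) = -1666/(15006 - 93) - 144705/1268 = -1666/14913 - 144705/1268 = -2160098153/18909684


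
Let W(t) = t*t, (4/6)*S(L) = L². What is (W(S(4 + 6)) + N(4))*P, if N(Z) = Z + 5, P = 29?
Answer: 652761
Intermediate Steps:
N(Z) = 5 + Z
S(L) = 3*L²/2
W(t) = t²
(W(S(4 + 6)) + N(4))*P = ((3*(4 + 6)²/2)² + (5 + 4))*29 = (((3/2)*10²)² + 9)*29 = (((3/2)*100)² + 9)*29 = (150² + 9)*29 = (22500 + 9)*29 = 22509*29 = 652761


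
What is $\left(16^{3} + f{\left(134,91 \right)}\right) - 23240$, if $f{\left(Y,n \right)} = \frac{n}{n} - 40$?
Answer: $-19183$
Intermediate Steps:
$f{\left(Y,n \right)} = -39$ ($f{\left(Y,n \right)} = 1 - 40 = -39$)
$\left(16^{3} + f{\left(134,91 \right)}\right) - 23240 = \left(16^{3} - 39\right) - 23240 = \left(4096 - 39\right) - 23240 = 4057 - 23240 = -19183$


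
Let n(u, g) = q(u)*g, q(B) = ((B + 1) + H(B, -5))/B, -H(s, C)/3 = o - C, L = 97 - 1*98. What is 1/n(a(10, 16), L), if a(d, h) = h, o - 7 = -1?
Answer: 1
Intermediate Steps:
o = 6 (o = 7 - 1 = 6)
L = -1 (L = 97 - 98 = -1)
H(s, C) = -18 + 3*C (H(s, C) = -3*(6 - C) = -18 + 3*C)
q(B) = (-32 + B)/B (q(B) = ((B + 1) + (-18 + 3*(-5)))/B = ((1 + B) + (-18 - 15))/B = ((1 + B) - 33)/B = (-32 + B)/B)
n(u, g) = g*(-32 + u)/u (n(u, g) = ((-32 + u)/u)*g = g*(-32 + u)/u)
1/n(a(10, 16), L) = 1/(-1*(-32 + 16)/16) = 1/(-1*1/16*(-16)) = 1/1 = 1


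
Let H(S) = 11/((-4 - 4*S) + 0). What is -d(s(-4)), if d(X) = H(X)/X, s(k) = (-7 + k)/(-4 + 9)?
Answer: 25/24 ≈ 1.0417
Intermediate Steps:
s(k) = -7/5 + k/5 (s(k) = (-7 + k)/5 = (-7 + k)*(⅕) = -7/5 + k/5)
H(S) = 11/(-4 - 4*S)
d(X) = -11/(X*(4 + 4*X)) (d(X) = (-11/(4 + 4*X))/X = -11/(X*(4 + 4*X)))
-d(s(-4)) = -(-11)/(4*(-7/5 + (⅕)*(-4))*(1 + (-7/5 + (⅕)*(-4)))) = -(-11)/(4*(-7/5 - ⅘)*(1 + (-7/5 - ⅘))) = -(-11)/(4*(-11/5)*(1 - 11/5)) = -(-11)*(-5)/(4*11*(-6/5)) = -(-11)*(-5)*(-5)/(4*11*6) = -1*(-25/24) = 25/24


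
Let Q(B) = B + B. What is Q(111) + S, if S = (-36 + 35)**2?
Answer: 223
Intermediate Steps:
Q(B) = 2*B
S = 1 (S = (-1)**2 = 1)
Q(111) + S = 2*111 + 1 = 222 + 1 = 223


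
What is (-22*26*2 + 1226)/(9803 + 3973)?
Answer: 1/168 ≈ 0.0059524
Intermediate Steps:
(-22*26*2 + 1226)/(9803 + 3973) = (-572*2 + 1226)/13776 = (-1144 + 1226)*(1/13776) = 82*(1/13776) = 1/168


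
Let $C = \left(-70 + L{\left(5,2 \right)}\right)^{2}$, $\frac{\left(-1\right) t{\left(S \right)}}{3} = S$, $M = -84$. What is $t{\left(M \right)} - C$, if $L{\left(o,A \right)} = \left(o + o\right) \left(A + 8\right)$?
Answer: $-648$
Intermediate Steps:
$t{\left(S \right)} = - 3 S$
$L{\left(o,A \right)} = 2 o \left(8 + A\right)$
$C = 900$ ($C = \left(-70 + 2 \cdot 5 \left(8 + 2\right)\right)^{2} = \left(-70 + 2 \cdot 5 \cdot 10\right)^{2} = \left(-70 + 100\right)^{2} = 30^{2} = 900$)
$t{\left(M \right)} - C = \left(-3\right) \left(-84\right) - 900 = 252 - 900 = -648$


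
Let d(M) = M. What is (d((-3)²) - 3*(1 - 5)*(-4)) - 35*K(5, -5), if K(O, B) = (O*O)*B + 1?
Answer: 4301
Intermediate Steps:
K(O, B) = 1 + B*O² (K(O, B) = O²*B + 1 = B*O² + 1 = 1 + B*O²)
(d((-3)²) - 3*(1 - 5)*(-4)) - 35*K(5, -5) = ((-3)² - 3*(1 - 5)*(-4)) - 35*(1 - 5*5²) = (9 - 3*(-4)*(-4)) - 35*(1 - 5*25) = (9 + 12*(-4)) - 35*(1 - 125) = (9 - 48) - 35*(-124) = -39 + 4340 = 4301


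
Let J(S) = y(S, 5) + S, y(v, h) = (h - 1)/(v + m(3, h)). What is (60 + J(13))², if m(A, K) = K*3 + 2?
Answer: 1203409/225 ≈ 5348.5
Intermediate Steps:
m(A, K) = 2 + 3*K (m(A, K) = 3*K + 2 = 2 + 3*K)
y(v, h) = (-1 + h)/(2 + v + 3*h) (y(v, h) = (h - 1)/(v + (2 + 3*h)) = (-1 + h)/(2 + v + 3*h))
J(S) = S + 4/(17 + S) (J(S) = (-1 + 5)/(2 + S + 3*5) + S = 4/(2 + S + 15) + S = 4/(17 + S) + S = S + 4/(17 + S))
(60 + J(13))² = (60 + (4 + 13*(17 + 13))/(17 + 13))² = (60 + (4 + 13*30)/30)² = (60 + (4 + 390)/30)² = (60 + (1/30)*394)² = (60 + 197/15)² = (1097/15)² = 1203409/225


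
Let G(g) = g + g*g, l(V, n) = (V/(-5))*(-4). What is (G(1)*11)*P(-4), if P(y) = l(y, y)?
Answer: -352/5 ≈ -70.400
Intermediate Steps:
l(V, n) = 4*V/5 (l(V, n) = (V*(-⅕))*(-4) = -V/5*(-4) = 4*V/5)
P(y) = 4*y/5
G(g) = g + g²
(G(1)*11)*P(-4) = ((1*(1 + 1))*11)*((⅘)*(-4)) = ((1*2)*11)*(-16/5) = (2*11)*(-16/5) = 22*(-16/5) = -352/5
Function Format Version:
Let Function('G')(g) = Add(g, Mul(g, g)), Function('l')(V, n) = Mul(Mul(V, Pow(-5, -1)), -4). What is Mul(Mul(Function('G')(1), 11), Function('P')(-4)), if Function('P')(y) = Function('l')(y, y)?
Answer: Rational(-352, 5) ≈ -70.400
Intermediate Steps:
Function('l')(V, n) = Mul(Rational(4, 5), V) (Function('l')(V, n) = Mul(Mul(V, Rational(-1, 5)), -4) = Mul(Mul(Rational(-1, 5), V), -4) = Mul(Rational(4, 5), V))
Function('P')(y) = Mul(Rational(4, 5), y)
Function('G')(g) = Add(g, Pow(g, 2))
Mul(Mul(Function('G')(1), 11), Function('P')(-4)) = Mul(Mul(Mul(1, Add(1, 1)), 11), Mul(Rational(4, 5), -4)) = Mul(Mul(Mul(1, 2), 11), Rational(-16, 5)) = Mul(Mul(2, 11), Rational(-16, 5)) = Mul(22, Rational(-16, 5)) = Rational(-352, 5)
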